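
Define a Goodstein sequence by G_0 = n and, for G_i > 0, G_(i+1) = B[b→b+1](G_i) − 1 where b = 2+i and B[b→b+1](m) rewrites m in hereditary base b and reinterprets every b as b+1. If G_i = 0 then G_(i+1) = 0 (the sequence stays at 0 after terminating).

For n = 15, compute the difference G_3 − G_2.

17469

G_0=15  [base 2] 2^(2 + 1) + 2^2 + 2 + 1  →[2↦3]→  3^(3 + 1) + 3^3 + 3 + 1 = 112  −1 ⇒ G_1=111
G_1=111  [base 3] 3^(3 + 1) + 3^3 + 3  →[3↦4]→  4^(4 + 1) + 4^4 + 4 = 1284  −1 ⇒ G_2=1283
G_2=1283  [base 4] 4^(4 + 1) + 4^4 + 3  →[4↦5]→  5^(5 + 1) + 5^5 + 3 = 18753  −1 ⇒ G_3=18752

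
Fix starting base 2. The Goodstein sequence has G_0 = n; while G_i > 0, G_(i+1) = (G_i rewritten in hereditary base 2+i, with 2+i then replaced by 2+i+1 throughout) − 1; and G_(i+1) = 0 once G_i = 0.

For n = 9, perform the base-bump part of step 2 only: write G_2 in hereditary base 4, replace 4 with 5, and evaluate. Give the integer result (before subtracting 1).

9843

base 2: 9 = 2^(2 + 1) + 1; at 3: 3^(3 + 1) + 1 = 82; next = 81
base 3: 81 = 3^(3 + 1); at 4: 4^(4 + 1) = 1024; next = 1023
base 4: 1023 = 3·4^4 + 3·4^3 + 3·4^2 + 3·4 + 3; at 5: 3·5^5 + 3·5^3 + 3·5^2 + 3·5 + 3 = 9843; next = 9842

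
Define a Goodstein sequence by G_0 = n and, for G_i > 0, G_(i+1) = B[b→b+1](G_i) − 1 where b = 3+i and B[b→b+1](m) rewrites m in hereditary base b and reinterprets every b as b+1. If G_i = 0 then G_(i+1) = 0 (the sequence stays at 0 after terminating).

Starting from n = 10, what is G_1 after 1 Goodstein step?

(0) 10|_3 = 3^2 + 1 ↦ 4^2 + 1|_4 = 17 ⇒ 16
(1) 16|_4 = 4^2 ↦ 5^2|_5 = 25 ⇒ 24

16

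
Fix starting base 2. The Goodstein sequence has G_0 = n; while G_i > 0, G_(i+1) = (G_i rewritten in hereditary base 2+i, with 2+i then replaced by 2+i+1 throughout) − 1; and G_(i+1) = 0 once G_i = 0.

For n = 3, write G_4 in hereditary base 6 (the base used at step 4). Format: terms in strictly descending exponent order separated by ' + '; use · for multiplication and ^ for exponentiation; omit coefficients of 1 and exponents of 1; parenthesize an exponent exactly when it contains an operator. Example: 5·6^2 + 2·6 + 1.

1

base 2: 3 = 2 + 1; at 3: 3 + 1 = 4; next = 3
base 3: 3 = 3; at 4: 4 = 4; next = 3
base 4: 3 = 3; at 5: 3 = 3; next = 2
base 5: 2 = 2; at 6: 2 = 2; next = 1
base 6: 1 = 1; at 7: 1 = 1; next = 0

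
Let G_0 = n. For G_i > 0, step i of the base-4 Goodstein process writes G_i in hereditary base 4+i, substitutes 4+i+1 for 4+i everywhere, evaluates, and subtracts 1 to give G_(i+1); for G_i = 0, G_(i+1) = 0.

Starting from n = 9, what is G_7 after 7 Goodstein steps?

11

step 0: 9 = 2·4 + 1; sub 5 for 4: 2·5 + 1; = 11; G_1 = 11−1 = 10
step 1: 10 = 2·5; sub 6 for 5: 2·6; = 12; G_2 = 12−1 = 11
step 2: 11 = 6 + 5; sub 7 for 6: 7 + 5; = 12; G_3 = 12−1 = 11
step 3: 11 = 7 + 4; sub 8 for 7: 8 + 4; = 12; G_4 = 12−1 = 11
step 4: 11 = 8 + 3; sub 9 for 8: 9 + 3; = 12; G_5 = 12−1 = 11
step 5: 11 = 9 + 2; sub 10 for 9: 10 + 2; = 12; G_6 = 12−1 = 11
step 6: 11 = 10 + 1; sub 11 for 10: 11 + 1; = 12; G_7 = 12−1 = 11
step 7: 11 = 11; sub 12 for 11: 12; = 12; G_8 = 12−1 = 11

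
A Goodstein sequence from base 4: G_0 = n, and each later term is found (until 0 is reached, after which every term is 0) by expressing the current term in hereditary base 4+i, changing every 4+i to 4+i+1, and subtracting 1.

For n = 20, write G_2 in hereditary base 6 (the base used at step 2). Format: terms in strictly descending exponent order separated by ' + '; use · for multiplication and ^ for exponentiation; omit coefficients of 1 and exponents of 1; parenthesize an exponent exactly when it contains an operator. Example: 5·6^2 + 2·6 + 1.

20 —HB4→ 4^2 + 4 —bump→ 5^2 + 5 = 30 —(−1)→ 29
29 —HB5→ 5^2 + 4 —bump→ 6^2 + 4 = 40 —(−1)→ 39

6^2 + 3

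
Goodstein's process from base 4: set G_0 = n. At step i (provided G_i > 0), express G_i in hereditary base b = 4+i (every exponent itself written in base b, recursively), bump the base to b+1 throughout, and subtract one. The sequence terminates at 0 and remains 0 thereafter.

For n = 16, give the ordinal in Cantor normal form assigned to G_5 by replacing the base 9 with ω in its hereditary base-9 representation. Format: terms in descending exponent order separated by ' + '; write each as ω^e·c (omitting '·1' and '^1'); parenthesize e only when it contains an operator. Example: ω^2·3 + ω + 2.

ω·4

base 4: 16 = 4^2; at 5: 5^2 = 25; next = 24
base 5: 24 = 4·5 + 4; at 6: 4·6 + 4 = 28; next = 27
base 6: 27 = 4·6 + 3; at 7: 4·7 + 3 = 31; next = 30
base 7: 30 = 4·7 + 2; at 8: 4·8 + 2 = 34; next = 33
base 8: 33 = 4·8 + 1; at 9: 4·9 + 1 = 37; next = 36
base 9: 36 = 4·9; at 10: 4·10 = 40; next = 39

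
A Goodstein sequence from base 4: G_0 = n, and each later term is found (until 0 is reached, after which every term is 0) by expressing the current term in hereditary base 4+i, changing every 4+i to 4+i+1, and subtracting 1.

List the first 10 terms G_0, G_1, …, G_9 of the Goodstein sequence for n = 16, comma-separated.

step 0: 16 = 4^2; sub 5 for 4: 5^2; = 25; G_1 = 25−1 = 24
step 1: 24 = 4·5 + 4; sub 6 for 5: 4·6 + 4; = 28; G_2 = 28−1 = 27
step 2: 27 = 4·6 + 3; sub 7 for 6: 4·7 + 3; = 31; G_3 = 31−1 = 30
step 3: 30 = 4·7 + 2; sub 8 for 7: 4·8 + 2; = 34; G_4 = 34−1 = 33
step 4: 33 = 4·8 + 1; sub 9 for 8: 4·9 + 1; = 37; G_5 = 37−1 = 36
step 5: 36 = 4·9; sub 10 for 9: 4·10; = 40; G_6 = 40−1 = 39
step 6: 39 = 3·10 + 9; sub 11 for 10: 3·11 + 9; = 42; G_7 = 42−1 = 41
step 7: 41 = 3·11 + 8; sub 12 for 11: 3·12 + 8; = 44; G_8 = 44−1 = 43
step 8: 43 = 3·12 + 7; sub 13 for 12: 3·13 + 7; = 46; G_9 = 46−1 = 45

16, 24, 27, 30, 33, 36, 39, 41, 43, 45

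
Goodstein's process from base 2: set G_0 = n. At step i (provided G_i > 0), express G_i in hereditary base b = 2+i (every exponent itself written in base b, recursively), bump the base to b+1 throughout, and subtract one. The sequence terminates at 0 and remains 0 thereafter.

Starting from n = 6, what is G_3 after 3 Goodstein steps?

base 2: 6 = 2^2 + 2; at 3: 3^3 + 3 = 30; next = 29
base 3: 29 = 3^3 + 2; at 4: 4^4 + 2 = 258; next = 257
base 4: 257 = 4^4 + 1; at 5: 5^5 + 1 = 3126; next = 3125
base 5: 3125 = 5^5; at 6: 6^6 = 46656; next = 46655

3125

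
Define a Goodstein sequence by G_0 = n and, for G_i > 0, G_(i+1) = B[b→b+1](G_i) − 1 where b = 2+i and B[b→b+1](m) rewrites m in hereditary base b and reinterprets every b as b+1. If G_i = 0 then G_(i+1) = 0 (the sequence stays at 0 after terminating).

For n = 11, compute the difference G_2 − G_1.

step 0: 11 = 2^(2 + 1) + 2 + 1; sub 3 for 2: 3^(3 + 1) + 3 + 1; = 85; G_1 = 85−1 = 84
step 1: 84 = 3^(3 + 1) + 3; sub 4 for 3: 4^(4 + 1) + 4; = 1028; G_2 = 1028−1 = 1027

943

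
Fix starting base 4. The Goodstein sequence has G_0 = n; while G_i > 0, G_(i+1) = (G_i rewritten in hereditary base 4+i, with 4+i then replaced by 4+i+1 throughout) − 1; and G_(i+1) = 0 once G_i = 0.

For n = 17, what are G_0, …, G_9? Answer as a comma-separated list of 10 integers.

base 4: 17 = 4^2 + 1; at 5: 5^2 + 1 = 26; next = 25
base 5: 25 = 5^2; at 6: 6^2 = 36; next = 35
base 6: 35 = 5·6 + 5; at 7: 5·7 + 5 = 40; next = 39
base 7: 39 = 5·7 + 4; at 8: 5·8 + 4 = 44; next = 43
base 8: 43 = 5·8 + 3; at 9: 5·9 + 3 = 48; next = 47
base 9: 47 = 5·9 + 2; at 10: 5·10 + 2 = 52; next = 51
base 10: 51 = 5·10 + 1; at 11: 5·11 + 1 = 56; next = 55
base 11: 55 = 5·11; at 12: 5·12 = 60; next = 59
base 12: 59 = 4·12 + 11; at 13: 4·13 + 11 = 63; next = 62

17, 25, 35, 39, 43, 47, 51, 55, 59, 62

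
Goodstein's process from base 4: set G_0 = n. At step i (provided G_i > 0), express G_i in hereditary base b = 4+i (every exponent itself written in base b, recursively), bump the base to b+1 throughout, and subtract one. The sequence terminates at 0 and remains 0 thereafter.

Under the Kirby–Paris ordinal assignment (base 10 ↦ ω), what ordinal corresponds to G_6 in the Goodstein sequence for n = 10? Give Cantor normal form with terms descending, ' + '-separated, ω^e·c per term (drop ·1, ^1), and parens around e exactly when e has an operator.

ω + 3

(0) 10|_4 = 2·4 + 2 ↦ 2·5 + 2|_5 = 12 ⇒ 11
(1) 11|_5 = 2·5 + 1 ↦ 2·6 + 1|_6 = 13 ⇒ 12
(2) 12|_6 = 2·6 ↦ 2·7|_7 = 14 ⇒ 13
(3) 13|_7 = 7 + 6 ↦ 8 + 6|_8 = 14 ⇒ 13
(4) 13|_8 = 8 + 5 ↦ 9 + 5|_9 = 14 ⇒ 13
(5) 13|_9 = 9 + 4 ↦ 10 + 4|_10 = 14 ⇒ 13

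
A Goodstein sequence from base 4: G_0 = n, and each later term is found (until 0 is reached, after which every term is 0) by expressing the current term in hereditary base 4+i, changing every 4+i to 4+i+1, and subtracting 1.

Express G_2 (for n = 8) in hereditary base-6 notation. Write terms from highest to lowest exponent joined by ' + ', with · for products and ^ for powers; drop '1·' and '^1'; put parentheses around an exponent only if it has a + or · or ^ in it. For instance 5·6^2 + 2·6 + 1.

6 + 3

[0] 8 ≡ 2·4 (base 4). Lift 5: 10. −1: 9.
[1] 9 ≡ 5 + 4 (base 5). Lift 6: 10. −1: 9.
[2] 9 ≡ 6 + 3 (base 6). Lift 7: 10. −1: 9.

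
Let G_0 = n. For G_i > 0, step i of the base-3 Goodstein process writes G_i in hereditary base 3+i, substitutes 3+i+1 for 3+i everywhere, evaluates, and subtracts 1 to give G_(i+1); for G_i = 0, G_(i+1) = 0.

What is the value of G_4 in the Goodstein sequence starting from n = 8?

11

i=0: 8 = 2·3 + 2 (b=3); 3→4: 2·4 + 2 = 10; 10−1 = 9
i=1: 9 = 2·4 + 1 (b=4); 4→5: 2·5 + 1 = 11; 11−1 = 10
i=2: 10 = 2·5 (b=5); 5→6: 2·6 = 12; 12−1 = 11
i=3: 11 = 6 + 5 (b=6); 6→7: 7 + 5 = 12; 12−1 = 11
i=4: 11 = 7 + 4 (b=7); 7→8: 8 + 4 = 12; 12−1 = 11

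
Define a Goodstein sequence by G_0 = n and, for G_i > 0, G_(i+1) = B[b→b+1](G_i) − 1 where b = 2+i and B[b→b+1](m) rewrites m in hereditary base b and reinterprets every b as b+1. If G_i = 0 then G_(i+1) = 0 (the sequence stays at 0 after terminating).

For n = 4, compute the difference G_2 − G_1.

15

4 —HB2→ 2^2 —bump→ 3^3 = 27 —(−1)→ 26
26 —HB3→ 2·3^2 + 2·3 + 2 —bump→ 2·4^2 + 2·4 + 2 = 42 —(−1)→ 41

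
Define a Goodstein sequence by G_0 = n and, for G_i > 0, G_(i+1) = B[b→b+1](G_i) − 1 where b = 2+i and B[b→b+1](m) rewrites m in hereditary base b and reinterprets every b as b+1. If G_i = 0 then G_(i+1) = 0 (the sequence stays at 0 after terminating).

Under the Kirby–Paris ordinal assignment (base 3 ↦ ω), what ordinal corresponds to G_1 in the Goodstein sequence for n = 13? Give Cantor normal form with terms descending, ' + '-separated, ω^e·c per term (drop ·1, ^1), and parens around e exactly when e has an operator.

13 —HB2→ 2^(2 + 1) + 2^2 + 1 —bump→ 3^(3 + 1) + 3^3 + 1 = 109 —(−1)→ 108
108 —HB3→ 3^(3 + 1) + 3^3 —bump→ 4^(4 + 1) + 4^4 = 1280 —(−1)→ 1279

ω^(ω + 1) + ω^ω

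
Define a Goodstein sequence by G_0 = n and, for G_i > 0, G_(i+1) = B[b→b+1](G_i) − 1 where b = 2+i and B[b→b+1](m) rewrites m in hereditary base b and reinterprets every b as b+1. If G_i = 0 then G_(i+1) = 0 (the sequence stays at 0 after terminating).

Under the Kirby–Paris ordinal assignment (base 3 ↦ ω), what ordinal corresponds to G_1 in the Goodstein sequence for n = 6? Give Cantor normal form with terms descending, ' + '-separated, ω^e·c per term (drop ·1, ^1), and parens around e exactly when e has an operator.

ω^ω + 2

step 0: 6 = 2^2 + 2; sub 3 for 2: 3^3 + 3; = 30; G_1 = 30−1 = 29
step 1: 29 = 3^3 + 2; sub 4 for 3: 4^4 + 2; = 258; G_2 = 258−1 = 257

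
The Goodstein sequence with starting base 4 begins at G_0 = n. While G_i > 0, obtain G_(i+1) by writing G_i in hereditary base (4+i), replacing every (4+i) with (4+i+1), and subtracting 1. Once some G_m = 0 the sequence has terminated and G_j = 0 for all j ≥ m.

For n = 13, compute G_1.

15

step 0: 13 = 3·4 + 1; sub 5 for 4: 3·5 + 1; = 16; G_1 = 16−1 = 15
step 1: 15 = 3·5; sub 6 for 5: 3·6; = 18; G_2 = 18−1 = 17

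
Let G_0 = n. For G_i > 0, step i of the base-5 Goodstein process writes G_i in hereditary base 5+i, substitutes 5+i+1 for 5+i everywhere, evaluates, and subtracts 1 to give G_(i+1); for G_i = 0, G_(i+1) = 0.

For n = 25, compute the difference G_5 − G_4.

G_0=25  [base 5] 5^2  →[5↦6]→  6^2 = 36  −1 ⇒ G_1=35
G_1=35  [base 6] 5·6 + 5  →[6↦7]→  5·7 + 5 = 40  −1 ⇒ G_2=39
G_2=39  [base 7] 5·7 + 4  →[7↦8]→  5·8 + 4 = 44  −1 ⇒ G_3=43
G_3=43  [base 8] 5·8 + 3  →[8↦9]→  5·9 + 3 = 48  −1 ⇒ G_4=47
G_4=47  [base 9] 5·9 + 2  →[9↦10]→  5·10 + 2 = 52  −1 ⇒ G_5=51

4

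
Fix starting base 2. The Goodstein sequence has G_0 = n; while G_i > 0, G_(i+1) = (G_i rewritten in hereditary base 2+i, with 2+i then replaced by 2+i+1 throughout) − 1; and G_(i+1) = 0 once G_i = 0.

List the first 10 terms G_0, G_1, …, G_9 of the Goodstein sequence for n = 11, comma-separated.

step 0: 11 = 2^(2 + 1) + 2 + 1; sub 3 for 2: 3^(3 + 1) + 3 + 1; = 85; G_1 = 85−1 = 84
step 1: 84 = 3^(3 + 1) + 3; sub 4 for 3: 4^(4 + 1) + 4; = 1028; G_2 = 1028−1 = 1027
step 2: 1027 = 4^(4 + 1) + 3; sub 5 for 4: 5^(5 + 1) + 3; = 15628; G_3 = 15628−1 = 15627
step 3: 15627 = 5^(5 + 1) + 2; sub 6 for 5: 6^(6 + 1) + 2; = 279938; G_4 = 279938−1 = 279937
step 4: 279937 = 6^(6 + 1) + 1; sub 7 for 6: 7^(7 + 1) + 1; = 5764802; G_5 = 5764802−1 = 5764801
step 5: 5764801 = 7^(7 + 1); sub 8 for 7: 8^(8 + 1); = 134217728; G_6 = 134217728−1 = 134217727
step 6: 134217727 = 7·8^8 + 7·8^7 + 7·8^6 + 7·8^5 + 7·8^4 + 7·8^3 + 7·8^2 + 7·8 + 7; sub 9 for 8: 7·9^9 + 7·9^7 + 7·9^6 + 7·9^5 + 7·9^4 + 7·9^3 + 7·9^2 + 7·9 + 7; = 2749609303; G_7 = 2749609303−1 = 2749609302
step 7: 2749609302 = 7·9^9 + 7·9^7 + 7·9^6 + 7·9^5 + 7·9^4 + 7·9^3 + 7·9^2 + 7·9 + 6; sub 10 for 9: 7·10^10 + 7·10^7 + 7·10^6 + 7·10^5 + 7·10^4 + 7·10^3 + 7·10^2 + 7·10 + 6; = 70077777776; G_8 = 70077777776−1 = 70077777775
step 8: 70077777775 = 7·10^10 + 7·10^7 + 7·10^6 + 7·10^5 + 7·10^4 + 7·10^3 + 7·10^2 + 7·10 + 5; sub 11 for 10: 7·11^11 + 7·11^7 + 7·11^6 + 7·11^5 + 7·11^4 + 7·11^3 + 7·11^2 + 7·11 + 5; = 1997331745491; G_9 = 1997331745491−1 = 1997331745490

11, 84, 1027, 15627, 279937, 5764801, 134217727, 2749609302, 70077777775, 1997331745490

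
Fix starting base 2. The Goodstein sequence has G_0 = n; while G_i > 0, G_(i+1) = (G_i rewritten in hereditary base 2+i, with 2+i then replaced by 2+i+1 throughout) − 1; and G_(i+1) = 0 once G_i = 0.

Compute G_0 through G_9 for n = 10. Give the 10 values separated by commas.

10, 83, 1025, 15625, 279935, 4215754, 84073323, 1937434592, 50000555551, 1426559238830

[0] 10 ≡ 2^(2 + 1) + 2 (base 2). Lift 3: 84. −1: 83.
[1] 83 ≡ 3^(3 + 1) + 2 (base 3). Lift 4: 1026. −1: 1025.
[2] 1025 ≡ 4^(4 + 1) + 1 (base 4). Lift 5: 15626. −1: 15625.
[3] 15625 ≡ 5^(5 + 1) (base 5). Lift 6: 279936. −1: 279935.
[4] 279935 ≡ 5·6^6 + 5·6^5 + 5·6^4 + 5·6^3 + 5·6^2 + 5·6 + 5 (base 6). Lift 7: 4215755. −1: 4215754.
[5] 4215754 ≡ 5·7^7 + 5·7^5 + 5·7^4 + 5·7^3 + 5·7^2 + 5·7 + 4 (base 7). Lift 8: 84073324. −1: 84073323.
[6] 84073323 ≡ 5·8^8 + 5·8^5 + 5·8^4 + 5·8^3 + 5·8^2 + 5·8 + 3 (base 8). Lift 9: 1937434593. −1: 1937434592.
[7] 1937434592 ≡ 5·9^9 + 5·9^5 + 5·9^4 + 5·9^3 + 5·9^2 + 5·9 + 2 (base 9). Lift 10: 50000555552. −1: 50000555551.
[8] 50000555551 ≡ 5·10^10 + 5·10^5 + 5·10^4 + 5·10^3 + 5·10^2 + 5·10 + 1 (base 10). Lift 11: 1426559238831. −1: 1426559238830.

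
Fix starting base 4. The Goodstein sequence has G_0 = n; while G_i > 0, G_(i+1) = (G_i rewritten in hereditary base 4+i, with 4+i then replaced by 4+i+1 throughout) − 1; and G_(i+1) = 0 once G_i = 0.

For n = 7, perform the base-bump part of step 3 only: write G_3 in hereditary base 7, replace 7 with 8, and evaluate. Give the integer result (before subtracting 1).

step 0: 7 = 4 + 3; sub 5 for 4: 5 + 3; = 8; G_1 = 8−1 = 7
step 1: 7 = 5 + 2; sub 6 for 5: 6 + 2; = 8; G_2 = 8−1 = 7
step 2: 7 = 6 + 1; sub 7 for 6: 7 + 1; = 8; G_3 = 8−1 = 7

8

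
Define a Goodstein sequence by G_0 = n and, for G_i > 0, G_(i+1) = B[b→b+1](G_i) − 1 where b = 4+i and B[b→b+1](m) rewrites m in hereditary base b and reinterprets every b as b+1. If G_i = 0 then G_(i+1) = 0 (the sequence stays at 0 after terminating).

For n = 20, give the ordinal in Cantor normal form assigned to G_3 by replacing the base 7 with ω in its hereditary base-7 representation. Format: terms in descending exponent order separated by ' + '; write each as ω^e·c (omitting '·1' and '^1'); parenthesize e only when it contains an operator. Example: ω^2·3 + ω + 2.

(0) 20|_4 = 4^2 + 4 ↦ 5^2 + 5|_5 = 30 ⇒ 29
(1) 29|_5 = 5^2 + 4 ↦ 6^2 + 4|_6 = 40 ⇒ 39
(2) 39|_6 = 6^2 + 3 ↦ 7^2 + 3|_7 = 52 ⇒ 51

ω^2 + 2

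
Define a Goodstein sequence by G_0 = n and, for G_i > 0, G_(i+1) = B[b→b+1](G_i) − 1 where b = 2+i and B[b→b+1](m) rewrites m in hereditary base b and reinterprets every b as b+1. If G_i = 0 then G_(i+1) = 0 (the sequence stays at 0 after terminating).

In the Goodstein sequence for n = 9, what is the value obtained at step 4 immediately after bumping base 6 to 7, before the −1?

base 2: 9 = 2^(2 + 1) + 1; at 3: 3^(3 + 1) + 1 = 82; next = 81
base 3: 81 = 3^(3 + 1); at 4: 4^(4 + 1) = 1024; next = 1023
base 4: 1023 = 3·4^4 + 3·4^3 + 3·4^2 + 3·4 + 3; at 5: 3·5^5 + 3·5^3 + 3·5^2 + 3·5 + 3 = 9843; next = 9842
base 5: 9842 = 3·5^5 + 3·5^3 + 3·5^2 + 3·5 + 2; at 6: 3·6^6 + 3·6^3 + 3·6^2 + 3·6 + 2 = 140744; next = 140743
base 6: 140743 = 3·6^6 + 3·6^3 + 3·6^2 + 3·6 + 1; at 7: 3·7^7 + 3·7^3 + 3·7^2 + 3·7 + 1 = 2471827; next = 2471826

2471827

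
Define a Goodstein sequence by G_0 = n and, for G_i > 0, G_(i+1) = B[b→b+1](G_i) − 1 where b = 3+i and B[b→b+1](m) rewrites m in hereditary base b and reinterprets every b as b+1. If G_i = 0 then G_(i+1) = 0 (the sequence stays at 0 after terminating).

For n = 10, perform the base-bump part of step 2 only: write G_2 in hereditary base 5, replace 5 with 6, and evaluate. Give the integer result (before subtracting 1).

step 0: 10 = 3^2 + 1; sub 4 for 3: 4^2 + 1; = 17; G_1 = 17−1 = 16
step 1: 16 = 4^2; sub 5 for 4: 5^2; = 25; G_2 = 25−1 = 24
step 2: 24 = 4·5 + 4; sub 6 for 5: 4·6 + 4; = 28; G_3 = 28−1 = 27

28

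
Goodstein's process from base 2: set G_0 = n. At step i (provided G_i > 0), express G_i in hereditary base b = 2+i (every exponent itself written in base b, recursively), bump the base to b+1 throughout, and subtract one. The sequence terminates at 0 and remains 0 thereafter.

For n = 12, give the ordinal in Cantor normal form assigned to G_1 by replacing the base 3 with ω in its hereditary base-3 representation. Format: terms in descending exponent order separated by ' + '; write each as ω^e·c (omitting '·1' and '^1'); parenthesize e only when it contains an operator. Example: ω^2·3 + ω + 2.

step 0: 12 = 2^(2 + 1) + 2^2; sub 3 for 2: 3^(3 + 1) + 3^3; = 108; G_1 = 108−1 = 107
step 1: 107 = 3^(3 + 1) + 2·3^2 + 2·3 + 2; sub 4 for 3: 4^(4 + 1) + 2·4^2 + 2·4 + 2; = 1066; G_2 = 1066−1 = 1065

ω^(ω + 1) + ω^2·2 + ω·2 + 2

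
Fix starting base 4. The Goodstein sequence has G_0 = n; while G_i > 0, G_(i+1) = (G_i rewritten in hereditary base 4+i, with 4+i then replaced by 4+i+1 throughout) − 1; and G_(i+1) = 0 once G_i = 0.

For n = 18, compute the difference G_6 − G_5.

[0] 18 ≡ 4^2 + 2 (base 4). Lift 5: 27. −1: 26.
[1] 26 ≡ 5^2 + 1 (base 5). Lift 6: 37. −1: 36.
[2] 36 ≡ 6^2 (base 6). Lift 7: 49. −1: 48.
[3] 48 ≡ 6·7 + 6 (base 7). Lift 8: 54. −1: 53.
[4] 53 ≡ 6·8 + 5 (base 8). Lift 9: 59. −1: 58.
[5] 58 ≡ 6·9 + 4 (base 9). Lift 10: 64. −1: 63.

5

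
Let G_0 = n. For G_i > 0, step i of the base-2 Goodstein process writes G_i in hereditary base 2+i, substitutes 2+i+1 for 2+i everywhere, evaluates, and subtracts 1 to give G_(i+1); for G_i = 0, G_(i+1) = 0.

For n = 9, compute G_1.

81

G_0 = 9. HB_2(9) = 2^(2 + 1) + 1. Bump = 82. G_1 = 81.
G_1 = 81. HB_3(81) = 3^(3 + 1). Bump = 1024. G_2 = 1023.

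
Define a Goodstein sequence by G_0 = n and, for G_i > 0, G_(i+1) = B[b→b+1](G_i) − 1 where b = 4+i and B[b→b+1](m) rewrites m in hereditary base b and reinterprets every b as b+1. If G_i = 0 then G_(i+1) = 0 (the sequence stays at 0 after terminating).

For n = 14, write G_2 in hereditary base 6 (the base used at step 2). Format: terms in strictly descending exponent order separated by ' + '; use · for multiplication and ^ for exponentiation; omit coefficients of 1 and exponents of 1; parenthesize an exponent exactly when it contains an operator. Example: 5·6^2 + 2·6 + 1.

(0) 14|_4 = 3·4 + 2 ↦ 3·5 + 2|_5 = 17 ⇒ 16
(1) 16|_5 = 3·5 + 1 ↦ 3·6 + 1|_6 = 19 ⇒ 18
(2) 18|_6 = 3·6 ↦ 3·7|_7 = 21 ⇒ 20

3·6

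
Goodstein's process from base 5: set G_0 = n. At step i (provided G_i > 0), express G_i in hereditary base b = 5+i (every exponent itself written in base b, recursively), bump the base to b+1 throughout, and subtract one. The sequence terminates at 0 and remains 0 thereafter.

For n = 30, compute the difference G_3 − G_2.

[0] 30 ≡ 5^2 + 5 (base 5). Lift 6: 42. −1: 41.
[1] 41 ≡ 6^2 + 5 (base 6). Lift 7: 54. −1: 53.
[2] 53 ≡ 7^2 + 4 (base 7). Lift 8: 68. −1: 67.

14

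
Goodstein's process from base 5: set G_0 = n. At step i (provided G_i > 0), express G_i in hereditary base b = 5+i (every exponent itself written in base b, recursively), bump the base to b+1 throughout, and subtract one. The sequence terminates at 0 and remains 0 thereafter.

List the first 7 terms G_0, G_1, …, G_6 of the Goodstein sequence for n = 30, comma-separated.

G_0=30  [base 5] 5^2 + 5  →[5↦6]→  6^2 + 6 = 42  −1 ⇒ G_1=41
G_1=41  [base 6] 6^2 + 5  →[6↦7]→  7^2 + 5 = 54  −1 ⇒ G_2=53
G_2=53  [base 7] 7^2 + 4  →[7↦8]→  8^2 + 4 = 68  −1 ⇒ G_3=67
G_3=67  [base 8] 8^2 + 3  →[8↦9]→  9^2 + 3 = 84  −1 ⇒ G_4=83
G_4=83  [base 9] 9^2 + 2  →[9↦10]→  10^2 + 2 = 102  −1 ⇒ G_5=101
G_5=101  [base 10] 10^2 + 1  →[10↦11]→  11^2 + 1 = 122  −1 ⇒ G_6=121

30, 41, 53, 67, 83, 101, 121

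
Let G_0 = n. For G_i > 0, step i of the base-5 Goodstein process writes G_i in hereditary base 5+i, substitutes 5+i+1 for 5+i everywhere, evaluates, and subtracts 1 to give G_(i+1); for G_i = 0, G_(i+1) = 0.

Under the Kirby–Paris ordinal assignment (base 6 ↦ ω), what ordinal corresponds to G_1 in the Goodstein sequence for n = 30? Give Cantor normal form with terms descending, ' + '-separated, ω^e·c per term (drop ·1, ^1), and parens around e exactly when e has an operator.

30 —HB5→ 5^2 + 5 —bump→ 6^2 + 6 = 42 —(−1)→ 41
41 —HB6→ 6^2 + 5 —bump→ 7^2 + 5 = 54 —(−1)→ 53

ω^2 + 5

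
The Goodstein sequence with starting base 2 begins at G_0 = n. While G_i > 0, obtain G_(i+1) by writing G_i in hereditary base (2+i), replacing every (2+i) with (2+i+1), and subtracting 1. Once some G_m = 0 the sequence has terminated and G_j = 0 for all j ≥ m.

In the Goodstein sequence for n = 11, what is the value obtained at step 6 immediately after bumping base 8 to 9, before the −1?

G_0 = 11. HB_2(11) = 2^(2 + 1) + 2 + 1. Bump = 85. G_1 = 84.
G_1 = 84. HB_3(84) = 3^(3 + 1) + 3. Bump = 1028. G_2 = 1027.
G_2 = 1027. HB_4(1027) = 4^(4 + 1) + 3. Bump = 15628. G_3 = 15627.
G_3 = 15627. HB_5(15627) = 5^(5 + 1) + 2. Bump = 279938. G_4 = 279937.
G_4 = 279937. HB_6(279937) = 6^(6 + 1) + 1. Bump = 5764802. G_5 = 5764801.
G_5 = 5764801. HB_7(5764801) = 7^(7 + 1). Bump = 134217728. G_6 = 134217727.
G_6 = 134217727. HB_8(134217727) = 7·8^8 + 7·8^7 + 7·8^6 + 7·8^5 + 7·8^4 + 7·8^3 + 7·8^2 + 7·8 + 7. Bump = 2749609303. G_7 = 2749609302.

2749609303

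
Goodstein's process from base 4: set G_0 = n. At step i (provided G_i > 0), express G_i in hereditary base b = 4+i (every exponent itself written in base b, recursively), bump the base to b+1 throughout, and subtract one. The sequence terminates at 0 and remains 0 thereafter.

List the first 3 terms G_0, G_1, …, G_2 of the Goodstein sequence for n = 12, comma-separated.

step 0: 12 = 3·4; sub 5 for 4: 3·5; = 15; G_1 = 15−1 = 14
step 1: 14 = 2·5 + 4; sub 6 for 5: 2·6 + 4; = 16; G_2 = 16−1 = 15

12, 14, 15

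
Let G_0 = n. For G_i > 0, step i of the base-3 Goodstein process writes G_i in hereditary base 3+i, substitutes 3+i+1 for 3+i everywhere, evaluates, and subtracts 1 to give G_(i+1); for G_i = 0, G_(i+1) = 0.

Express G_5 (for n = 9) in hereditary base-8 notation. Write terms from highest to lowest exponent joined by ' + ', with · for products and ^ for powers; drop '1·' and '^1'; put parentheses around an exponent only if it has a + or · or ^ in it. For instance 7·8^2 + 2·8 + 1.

i=0: 9 = 3^2 (b=3); 3→4: 4^2 = 16; 16−1 = 15
i=1: 15 = 3·4 + 3 (b=4); 4→5: 3·5 + 3 = 18; 18−1 = 17
i=2: 17 = 3·5 + 2 (b=5); 5→6: 3·6 + 2 = 20; 20−1 = 19
i=3: 19 = 3·6 + 1 (b=6); 6→7: 3·7 + 1 = 22; 22−1 = 21
i=4: 21 = 3·7 (b=7); 7→8: 3·8 = 24; 24−1 = 23
i=5: 23 = 2·8 + 7 (b=8); 8→9: 2·9 + 7 = 25; 25−1 = 24

2·8 + 7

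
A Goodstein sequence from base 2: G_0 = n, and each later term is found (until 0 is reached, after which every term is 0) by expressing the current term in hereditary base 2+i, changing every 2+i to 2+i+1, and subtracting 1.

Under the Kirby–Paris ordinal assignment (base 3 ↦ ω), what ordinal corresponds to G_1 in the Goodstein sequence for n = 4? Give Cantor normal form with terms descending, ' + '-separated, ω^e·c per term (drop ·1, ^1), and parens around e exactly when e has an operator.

step 0: 4 = 2^2; sub 3 for 2: 3^3; = 27; G_1 = 27−1 = 26
step 1: 26 = 2·3^2 + 2·3 + 2; sub 4 for 3: 2·4^2 + 2·4 + 2; = 42; G_2 = 42−1 = 41

ω^2·2 + ω·2 + 2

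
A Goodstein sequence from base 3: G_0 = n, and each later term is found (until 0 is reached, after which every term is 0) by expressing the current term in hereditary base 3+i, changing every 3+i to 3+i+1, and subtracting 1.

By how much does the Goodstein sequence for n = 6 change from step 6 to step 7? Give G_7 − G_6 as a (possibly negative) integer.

(0) 6|_3 = 2·3 ↦ 2·4|_4 = 8 ⇒ 7
(1) 7|_4 = 4 + 3 ↦ 5 + 3|_5 = 8 ⇒ 7
(2) 7|_5 = 5 + 2 ↦ 6 + 2|_6 = 8 ⇒ 7
(3) 7|_6 = 6 + 1 ↦ 7 + 1|_7 = 8 ⇒ 7
(4) 7|_7 = 7 ↦ 8|_8 = 8 ⇒ 7
(5) 7|_8 = 7 ↦ 7|_9 = 7 ⇒ 6
(6) 6|_9 = 6 ↦ 6|_10 = 6 ⇒ 5

-1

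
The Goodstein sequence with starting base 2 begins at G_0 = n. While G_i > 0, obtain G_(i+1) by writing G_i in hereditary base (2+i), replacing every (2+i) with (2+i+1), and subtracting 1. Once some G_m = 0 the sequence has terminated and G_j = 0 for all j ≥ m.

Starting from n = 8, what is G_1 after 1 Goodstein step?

80

step 0: 8 = 2^(2 + 1); sub 3 for 2: 3^(3 + 1); = 81; G_1 = 81−1 = 80
step 1: 80 = 2·3^3 + 2·3^2 + 2·3 + 2; sub 4 for 3: 2·4^4 + 2·4^2 + 2·4 + 2; = 554; G_2 = 554−1 = 553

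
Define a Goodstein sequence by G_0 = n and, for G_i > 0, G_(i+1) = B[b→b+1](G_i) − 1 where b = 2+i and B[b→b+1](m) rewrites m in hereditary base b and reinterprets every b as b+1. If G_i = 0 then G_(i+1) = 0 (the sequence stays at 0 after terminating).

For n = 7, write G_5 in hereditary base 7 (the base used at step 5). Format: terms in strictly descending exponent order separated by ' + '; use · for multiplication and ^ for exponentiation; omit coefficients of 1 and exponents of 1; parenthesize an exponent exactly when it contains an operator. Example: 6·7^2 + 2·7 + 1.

7^7

i=0: 7 = 2^2 + 2 + 1 (b=2); 2→3: 3^3 + 3 + 1 = 31; 31−1 = 30
i=1: 30 = 3^3 + 3 (b=3); 3→4: 4^4 + 4 = 260; 260−1 = 259
i=2: 259 = 4^4 + 3 (b=4); 4→5: 5^5 + 3 = 3128; 3128−1 = 3127
i=3: 3127 = 5^5 + 2 (b=5); 5→6: 6^6 + 2 = 46658; 46658−1 = 46657
i=4: 46657 = 6^6 + 1 (b=6); 6→7: 7^7 + 1 = 823544; 823544−1 = 823543
i=5: 823543 = 7^7 (b=7); 7→8: 8^8 = 16777216; 16777216−1 = 16777215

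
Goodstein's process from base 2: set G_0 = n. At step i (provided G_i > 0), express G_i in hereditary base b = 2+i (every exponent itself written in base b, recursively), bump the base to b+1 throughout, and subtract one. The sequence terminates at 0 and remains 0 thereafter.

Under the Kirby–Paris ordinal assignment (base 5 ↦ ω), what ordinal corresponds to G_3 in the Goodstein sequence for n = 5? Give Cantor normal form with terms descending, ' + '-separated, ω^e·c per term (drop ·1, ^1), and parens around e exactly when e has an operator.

ω^3·3 + ω^2·3 + ω·3 + 2

base 2: 5 = 2^2 + 1; at 3: 3^3 + 1 = 28; next = 27
base 3: 27 = 3^3; at 4: 4^4 = 256; next = 255
base 4: 255 = 3·4^3 + 3·4^2 + 3·4 + 3; at 5: 3·5^3 + 3·5^2 + 3·5 + 3 = 468; next = 467
base 5: 467 = 3·5^3 + 3·5^2 + 3·5 + 2; at 6: 3·6^3 + 3·6^2 + 3·6 + 2 = 776; next = 775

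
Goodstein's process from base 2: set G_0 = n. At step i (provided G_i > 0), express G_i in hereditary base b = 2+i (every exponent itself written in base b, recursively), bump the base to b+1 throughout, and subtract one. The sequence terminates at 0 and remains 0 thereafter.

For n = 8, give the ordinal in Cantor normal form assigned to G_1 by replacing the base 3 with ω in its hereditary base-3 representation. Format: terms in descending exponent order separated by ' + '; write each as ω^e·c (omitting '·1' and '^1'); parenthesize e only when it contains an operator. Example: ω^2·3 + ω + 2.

(0) 8|_2 = 2^(2 + 1) ↦ 3^(3 + 1)|_3 = 81 ⇒ 80
(1) 80|_3 = 2·3^3 + 2·3^2 + 2·3 + 2 ↦ 2·4^4 + 2·4^2 + 2·4 + 2|_4 = 554 ⇒ 553

ω^ω·2 + ω^2·2 + ω·2 + 2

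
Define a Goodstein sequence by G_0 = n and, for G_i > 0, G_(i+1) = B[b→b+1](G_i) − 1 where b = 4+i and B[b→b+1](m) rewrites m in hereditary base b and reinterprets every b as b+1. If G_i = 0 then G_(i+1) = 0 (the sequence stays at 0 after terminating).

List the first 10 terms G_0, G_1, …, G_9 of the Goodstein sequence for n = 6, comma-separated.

G_0 = 6. HB_4(6) = 4 + 2. Bump = 7. G_1 = 6.
G_1 = 6. HB_5(6) = 5 + 1. Bump = 7. G_2 = 6.
G_2 = 6. HB_6(6) = 6. Bump = 7. G_3 = 6.
G_3 = 6. HB_7(6) = 6. Bump = 6. G_4 = 5.
G_4 = 5. HB_8(5) = 5. Bump = 5. G_5 = 4.
G_5 = 4. HB_9(4) = 4. Bump = 4. G_6 = 3.
G_6 = 3. HB_10(3) = 3. Bump = 3. G_7 = 2.
G_7 = 2. HB_11(2) = 2. Bump = 2. G_8 = 1.
G_8 = 1. HB_12(1) = 1. Bump = 1. G_9 = 0.

6, 6, 6, 6, 5, 4, 3, 2, 1, 0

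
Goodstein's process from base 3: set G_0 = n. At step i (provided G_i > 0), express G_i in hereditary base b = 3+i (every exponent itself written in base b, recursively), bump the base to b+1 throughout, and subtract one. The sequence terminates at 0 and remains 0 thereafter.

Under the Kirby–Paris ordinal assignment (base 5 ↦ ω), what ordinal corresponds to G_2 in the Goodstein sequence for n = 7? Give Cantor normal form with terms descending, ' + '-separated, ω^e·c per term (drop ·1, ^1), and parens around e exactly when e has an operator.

7 —HB3→ 2·3 + 1 —bump→ 2·4 + 1 = 9 —(−1)→ 8
8 —HB4→ 2·4 —bump→ 2·5 = 10 —(−1)→ 9

ω + 4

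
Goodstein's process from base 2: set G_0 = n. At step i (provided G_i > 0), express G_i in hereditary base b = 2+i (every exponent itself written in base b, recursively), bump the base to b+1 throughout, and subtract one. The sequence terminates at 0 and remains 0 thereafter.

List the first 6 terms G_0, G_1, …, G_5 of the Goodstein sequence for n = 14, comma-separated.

14, 110, 1281, 18750, 326591, 5862840

i=0: 14 = 2^(2 + 1) + 2^2 + 2 (b=2); 2→3: 3^(3 + 1) + 3^3 + 3 = 111; 111−1 = 110
i=1: 110 = 3^(3 + 1) + 3^3 + 2 (b=3); 3→4: 4^(4 + 1) + 4^4 + 2 = 1282; 1282−1 = 1281
i=2: 1281 = 4^(4 + 1) + 4^4 + 1 (b=4); 4→5: 5^(5 + 1) + 5^5 + 1 = 18751; 18751−1 = 18750
i=3: 18750 = 5^(5 + 1) + 5^5 (b=5); 5→6: 6^(6 + 1) + 6^6 = 326592; 326592−1 = 326591
i=4: 326591 = 6^(6 + 1) + 5·6^5 + 5·6^4 + 5·6^3 + 5·6^2 + 5·6 + 5 (b=6); 6→7: 7^(7 + 1) + 5·7^5 + 5·7^4 + 5·7^3 + 5·7^2 + 5·7 + 5 = 5862841; 5862841−1 = 5862840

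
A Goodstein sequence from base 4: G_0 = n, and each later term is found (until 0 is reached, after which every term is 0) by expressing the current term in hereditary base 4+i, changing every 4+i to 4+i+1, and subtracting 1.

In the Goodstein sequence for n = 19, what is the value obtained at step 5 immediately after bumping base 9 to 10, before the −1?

76

[0] 19 ≡ 4^2 + 3 (base 4). Lift 5: 28. −1: 27.
[1] 27 ≡ 5^2 + 2 (base 5). Lift 6: 38. −1: 37.
[2] 37 ≡ 6^2 + 1 (base 6). Lift 7: 50. −1: 49.
[3] 49 ≡ 7^2 (base 7). Lift 8: 64. −1: 63.
[4] 63 ≡ 7·8 + 7 (base 8). Lift 9: 70. −1: 69.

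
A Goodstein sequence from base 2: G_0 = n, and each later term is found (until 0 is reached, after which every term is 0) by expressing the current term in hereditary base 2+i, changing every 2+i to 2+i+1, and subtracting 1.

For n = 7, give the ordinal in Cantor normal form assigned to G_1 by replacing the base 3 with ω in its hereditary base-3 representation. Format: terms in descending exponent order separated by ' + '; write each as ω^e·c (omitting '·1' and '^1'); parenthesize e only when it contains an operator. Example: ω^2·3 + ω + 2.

G_0=7  [base 2] 2^2 + 2 + 1  →[2↦3]→  3^3 + 3 + 1 = 31  −1 ⇒ G_1=30
G_1=30  [base 3] 3^3 + 3  →[3↦4]→  4^4 + 4 = 260  −1 ⇒ G_2=259

ω^ω + ω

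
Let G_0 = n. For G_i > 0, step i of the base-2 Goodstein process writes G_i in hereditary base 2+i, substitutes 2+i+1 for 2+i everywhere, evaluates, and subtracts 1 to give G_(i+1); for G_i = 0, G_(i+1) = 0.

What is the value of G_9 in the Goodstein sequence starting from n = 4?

4 —HB2→ 2^2 —bump→ 3^3 = 27 —(−1)→ 26
26 —HB3→ 2·3^2 + 2·3 + 2 —bump→ 2·4^2 + 2·4 + 2 = 42 —(−1)→ 41
41 —HB4→ 2·4^2 + 2·4 + 1 —bump→ 2·5^2 + 2·5 + 1 = 61 —(−1)→ 60
60 —HB5→ 2·5^2 + 2·5 —bump→ 2·6^2 + 2·6 = 84 —(−1)→ 83
83 —HB6→ 2·6^2 + 6 + 5 —bump→ 2·7^2 + 7 + 5 = 110 —(−1)→ 109
109 —HB7→ 2·7^2 + 7 + 4 —bump→ 2·8^2 + 8 + 4 = 140 —(−1)→ 139
139 —HB8→ 2·8^2 + 8 + 3 —bump→ 2·9^2 + 9 + 3 = 174 —(−1)→ 173
173 —HB9→ 2·9^2 + 9 + 2 —bump→ 2·10^2 + 10 + 2 = 212 —(−1)→ 211
211 —HB10→ 2·10^2 + 10 + 1 —bump→ 2·11^2 + 11 + 1 = 254 —(−1)→ 253

253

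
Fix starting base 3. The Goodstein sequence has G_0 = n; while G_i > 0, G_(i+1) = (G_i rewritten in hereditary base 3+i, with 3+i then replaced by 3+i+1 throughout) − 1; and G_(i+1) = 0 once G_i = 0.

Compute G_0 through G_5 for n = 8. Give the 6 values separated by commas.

8, 9, 10, 11, 11, 11

G_0 = 8. HB_3(8) = 2·3 + 2. Bump = 10. G_1 = 9.
G_1 = 9. HB_4(9) = 2·4 + 1. Bump = 11. G_2 = 10.
G_2 = 10. HB_5(10) = 2·5. Bump = 12. G_3 = 11.
G_3 = 11. HB_6(11) = 6 + 5. Bump = 12. G_4 = 11.
G_4 = 11. HB_7(11) = 7 + 4. Bump = 12. G_5 = 11.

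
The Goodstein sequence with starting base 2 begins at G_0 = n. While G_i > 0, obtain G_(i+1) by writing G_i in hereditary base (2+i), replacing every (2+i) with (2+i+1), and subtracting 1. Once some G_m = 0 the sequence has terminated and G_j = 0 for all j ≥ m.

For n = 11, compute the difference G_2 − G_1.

G_0 = 11. HB_2(11) = 2^(2 + 1) + 2 + 1. Bump = 85. G_1 = 84.
G_1 = 84. HB_3(84) = 3^(3 + 1) + 3. Bump = 1028. G_2 = 1027.

943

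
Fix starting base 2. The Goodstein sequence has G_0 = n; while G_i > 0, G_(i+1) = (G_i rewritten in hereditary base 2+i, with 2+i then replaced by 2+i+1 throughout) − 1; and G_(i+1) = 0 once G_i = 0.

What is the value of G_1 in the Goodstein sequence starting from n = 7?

(0) 7|_2 = 2^2 + 2 + 1 ↦ 3^3 + 3 + 1|_3 = 31 ⇒ 30
(1) 30|_3 = 3^3 + 3 ↦ 4^4 + 4|_4 = 260 ⇒ 259

30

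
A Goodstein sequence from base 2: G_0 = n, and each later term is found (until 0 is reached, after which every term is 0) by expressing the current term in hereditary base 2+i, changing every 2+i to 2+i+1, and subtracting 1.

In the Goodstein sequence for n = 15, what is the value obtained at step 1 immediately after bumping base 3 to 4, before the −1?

1284

step 0: 15 = 2^(2 + 1) + 2^2 + 2 + 1; sub 3 for 2: 3^(3 + 1) + 3^3 + 3 + 1; = 112; G_1 = 112−1 = 111
step 1: 111 = 3^(3 + 1) + 3^3 + 3; sub 4 for 3: 4^(4 + 1) + 4^4 + 4; = 1284; G_2 = 1284−1 = 1283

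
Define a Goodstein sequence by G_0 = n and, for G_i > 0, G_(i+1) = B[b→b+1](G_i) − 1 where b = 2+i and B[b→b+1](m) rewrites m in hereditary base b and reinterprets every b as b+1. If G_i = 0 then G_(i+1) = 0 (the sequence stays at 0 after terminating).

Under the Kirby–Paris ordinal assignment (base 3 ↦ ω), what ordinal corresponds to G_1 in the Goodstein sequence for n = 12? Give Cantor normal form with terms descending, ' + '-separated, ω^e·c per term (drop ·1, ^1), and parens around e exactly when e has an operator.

ω^(ω + 1) + ω^2·2 + ω·2 + 2

base 2: 12 = 2^(2 + 1) + 2^2; at 3: 3^(3 + 1) + 3^3 = 108; next = 107
base 3: 107 = 3^(3 + 1) + 2·3^2 + 2·3 + 2; at 4: 4^(4 + 1) + 2·4^2 + 2·4 + 2 = 1066; next = 1065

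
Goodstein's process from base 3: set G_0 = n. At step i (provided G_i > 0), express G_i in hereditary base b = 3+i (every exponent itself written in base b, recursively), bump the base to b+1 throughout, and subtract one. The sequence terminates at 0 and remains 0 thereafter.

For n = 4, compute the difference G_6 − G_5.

4 —HB3→ 3 + 1 —bump→ 4 + 1 = 5 —(−1)→ 4
4 —HB4→ 4 —bump→ 5 = 5 —(−1)→ 4
4 —HB5→ 4 —bump→ 4 = 4 —(−1)→ 3
3 —HB6→ 3 —bump→ 3 = 3 —(−1)→ 2
2 —HB7→ 2 —bump→ 2 = 2 —(−1)→ 1
1 —HB8→ 1 —bump→ 1 = 1 —(−1)→ 0

-1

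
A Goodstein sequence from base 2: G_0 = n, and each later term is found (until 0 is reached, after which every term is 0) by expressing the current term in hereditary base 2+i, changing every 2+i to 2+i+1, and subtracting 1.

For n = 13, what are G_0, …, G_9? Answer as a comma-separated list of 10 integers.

(0) 13|_2 = 2^(2 + 1) + 2^2 + 1 ↦ 3^(3 + 1) + 3^3 + 1|_3 = 109 ⇒ 108
(1) 108|_3 = 3^(3 + 1) + 3^3 ↦ 4^(4 + 1) + 4^4|_4 = 1280 ⇒ 1279
(2) 1279|_4 = 4^(4 + 1) + 3·4^3 + 3·4^2 + 3·4 + 3 ↦ 5^(5 + 1) + 3·5^3 + 3·5^2 + 3·5 + 3|_5 = 16093 ⇒ 16092
(3) 16092|_5 = 5^(5 + 1) + 3·5^3 + 3·5^2 + 3·5 + 2 ↦ 6^(6 + 1) + 3·6^3 + 3·6^2 + 3·6 + 2|_6 = 280712 ⇒ 280711
(4) 280711|_6 = 6^(6 + 1) + 3·6^3 + 3·6^2 + 3·6 + 1 ↦ 7^(7 + 1) + 3·7^3 + 3·7^2 + 3·7 + 1|_7 = 5765999 ⇒ 5765998
(5) 5765998|_7 = 7^(7 + 1) + 3·7^3 + 3·7^2 + 3·7 ↦ 8^(8 + 1) + 3·8^3 + 3·8^2 + 3·8|_8 = 134219480 ⇒ 134219479
(6) 134219479|_8 = 8^(8 + 1) + 3·8^3 + 3·8^2 + 2·8 + 7 ↦ 9^(9 + 1) + 3·9^3 + 3·9^2 + 2·9 + 7|_9 = 3486786856 ⇒ 3486786855
(7) 3486786855|_9 = 9^(9 + 1) + 3·9^3 + 3·9^2 + 2·9 + 6 ↦ 10^(10 + 1) + 3·10^3 + 3·10^2 + 2·10 + 6|_10 = 100000003326 ⇒ 100000003325
(8) 100000003325|_10 = 10^(10 + 1) + 3·10^3 + 3·10^2 + 2·10 + 5 ↦ 11^(11 + 1) + 3·11^3 + 3·11^2 + 2·11 + 5|_11 = 3138428381104 ⇒ 3138428381103

13, 108, 1279, 16092, 280711, 5765998, 134219479, 3486786855, 100000003325, 3138428381103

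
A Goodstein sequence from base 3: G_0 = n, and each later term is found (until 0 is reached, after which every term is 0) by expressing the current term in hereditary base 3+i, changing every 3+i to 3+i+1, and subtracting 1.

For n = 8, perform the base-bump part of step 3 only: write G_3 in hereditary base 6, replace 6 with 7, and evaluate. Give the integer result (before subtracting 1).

12

[0] 8 ≡ 2·3 + 2 (base 3). Lift 4: 10. −1: 9.
[1] 9 ≡ 2·4 + 1 (base 4). Lift 5: 11. −1: 10.
[2] 10 ≡ 2·5 (base 5). Lift 6: 12. −1: 11.
[3] 11 ≡ 6 + 5 (base 6). Lift 7: 12. −1: 11.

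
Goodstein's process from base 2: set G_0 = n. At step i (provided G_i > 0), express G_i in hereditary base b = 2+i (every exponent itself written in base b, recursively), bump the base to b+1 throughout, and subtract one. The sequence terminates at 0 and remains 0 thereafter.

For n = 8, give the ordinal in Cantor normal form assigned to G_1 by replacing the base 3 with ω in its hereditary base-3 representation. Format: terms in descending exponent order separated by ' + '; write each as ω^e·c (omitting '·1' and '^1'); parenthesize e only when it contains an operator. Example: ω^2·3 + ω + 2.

ω^ω·2 + ω^2·2 + ω·2 + 2

[0] 8 ≡ 2^(2 + 1) (base 2). Lift 3: 81. −1: 80.
[1] 80 ≡ 2·3^3 + 2·3^2 + 2·3 + 2 (base 3). Lift 4: 554. −1: 553.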